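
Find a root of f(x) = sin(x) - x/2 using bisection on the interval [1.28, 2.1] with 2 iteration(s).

f(x) = sin(x) - x/2
Initial interval: [1.28, 2.1]

Iteration 1:
  c_1 = (1.280000 + 2.100000)/2 = 1.690000
  f(c_1) = f(1.690000) = 0.147904
  f(a) × f(c) ≥ 0, new interval: [1.690000, 2.100000]
Iteration 2:
  c_2 = (1.690000 + 2.100000)/2 = 1.895000
  f(c_2) = f(1.895000) = 0.000405
  f(a) × f(c) ≥ 0, new interval: [1.895000, 2.100000]

After 2 iteration(s), the approximation is c_2 = 1.895000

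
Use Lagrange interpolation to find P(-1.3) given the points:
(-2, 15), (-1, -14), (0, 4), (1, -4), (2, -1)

Lagrange interpolation formula:
P(x) = Σ yᵢ × Lᵢ(x)
where Lᵢ(x) = Π_{j≠i} (x - xⱼ)/(xᵢ - xⱼ)

L_0(-1.3) = (-1.3 - (-1))/(-2 - (-1)) × (-1.3 - 0)/(-2 - 0) × (-1.3 - 1)/(-2 - 1) × (-1.3 - 2)/(-2 - 2) = 0.123338
L_1(-1.3) = (-1.3 - (-2))/(-1 - (-2)) × (-1.3 - 0)/(-1 - 0) × (-1.3 - 1)/(-1 - 1) × (-1.3 - 2)/(-1 - 2) = 1.151150
L_2(-1.3) = (-1.3 - (-2))/(0 - (-2)) × (-1.3 - (-1))/(0 - (-1)) × (-1.3 - 1)/(0 - 1) × (-1.3 - 2)/(0 - 2) = -0.398475
L_3(-1.3) = (-1.3 - (-2))/(1 - (-2)) × (-1.3 - (-1))/(1 - (-1)) × (-1.3 - 0)/(1 - 0) × (-1.3 - 2)/(1 - 2) = 0.150150
L_4(-1.3) = (-1.3 - (-2))/(2 - (-2)) × (-1.3 - (-1))/(2 - (-1)) × (-1.3 - 0)/(2 - 0) × (-1.3 - 1)/(2 - 1) = -0.026163

P(-1.3) = 15×L_0(-1.3) + (-14)×L_1(-1.3) + 4×L_2(-1.3) + (-4)×L_3(-1.3) + (-1)×L_4(-1.3)
P(-1.3) = -16.434375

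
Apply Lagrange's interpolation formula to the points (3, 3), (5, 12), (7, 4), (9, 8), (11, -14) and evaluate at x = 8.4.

Lagrange interpolation formula:
P(x) = Σ yᵢ × Lᵢ(x)
where Lᵢ(x) = Π_{j≠i} (x - xⱼ)/(xᵢ - xⱼ)

L_0(8.4) = (8.4 - 5)/(3 - 5) × (8.4 - 7)/(3 - 7) × (8.4 - 9)/(3 - 9) × (8.4 - 11)/(3 - 11) = 0.019337
L_1(8.4) = (8.4 - 3)/(5 - 3) × (8.4 - 7)/(5 - 7) × (8.4 - 9)/(5 - 9) × (8.4 - 11)/(5 - 11) = -0.122850
L_2(8.4) = (8.4 - 3)/(7 - 3) × (8.4 - 5)/(7 - 5) × (8.4 - 9)/(7 - 9) × (8.4 - 11)/(7 - 11) = 0.447525
L_3(8.4) = (8.4 - 3)/(9 - 3) × (8.4 - 5)/(9 - 5) × (8.4 - 7)/(9 - 7) × (8.4 - 11)/(9 - 11) = 0.696150
L_4(8.4) = (8.4 - 3)/(11 - 3) × (8.4 - 5)/(11 - 5) × (8.4 - 7)/(11 - 7) × (8.4 - 9)/(11 - 9) = -0.040162

P(8.4) = 3×L_0(8.4) + 12×L_1(8.4) + 4×L_2(8.4) + 8×L_3(8.4) + (-14)×L_4(8.4)
P(8.4) = 6.505388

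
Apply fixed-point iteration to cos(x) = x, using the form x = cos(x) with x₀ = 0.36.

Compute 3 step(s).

Equation: cos(x) = x
Fixed-point form: x = cos(x)
x₀ = 0.36

x_1 = g(0.360000) = 0.935897
x_2 = g(0.935897) = 0.593097
x_3 = g(0.593097) = 0.829214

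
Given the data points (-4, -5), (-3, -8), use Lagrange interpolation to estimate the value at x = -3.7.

Lagrange interpolation formula:
P(x) = Σ yᵢ × Lᵢ(x)
where Lᵢ(x) = Π_{j≠i} (x - xⱼ)/(xᵢ - xⱼ)

L_0(-3.7) = (-3.7 - (-3))/(-4 - (-3)) = 0.700000
L_1(-3.7) = (-3.7 - (-4))/(-3 - (-4)) = 0.300000

P(-3.7) = (-5)×L_0(-3.7) + (-8)×L_1(-3.7)
P(-3.7) = -5.900000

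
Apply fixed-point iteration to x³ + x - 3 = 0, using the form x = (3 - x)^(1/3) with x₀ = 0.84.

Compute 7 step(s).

Equation: x³ + x - 3 = 0
Fixed-point form: x = (3 - x)^(1/3)
x₀ = 0.84

x_1 = g(0.840000) = 1.292661
x_2 = g(1.292661) = 1.195198
x_3 = g(1.195198) = 1.217521
x_4 = g(1.217521) = 1.212481
x_5 = g(1.212481) = 1.213622
x_6 = g(1.213622) = 1.213364
x_7 = g(1.213364) = 1.213422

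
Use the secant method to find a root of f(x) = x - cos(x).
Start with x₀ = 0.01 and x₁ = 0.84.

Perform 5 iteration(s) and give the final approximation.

f(x) = x - cos(x)
x₀ = 0.01, x₁ = 0.84

Secant formula: x_{n+1} = x_n - f(x_n)(x_n - x_{n-1})/(f(x_n) - f(x_{n-1}))

Iteration 1:
  f(0.010000) = -0.989950
  f(0.840000) = 0.172537
  x_2 = 0.840000 - 0.172537×(0.840000 - 0.010000)/(0.172537 - (-0.989950))
       = 0.716811
Iteration 2:
  f(0.840000) = 0.172537
  f(0.716811) = -0.037094
  x_3 = 0.716811 - (-0.037094)×(0.716811 - 0.840000)/(-0.037094 - 0.172537)
       = 0.738609
Iteration 3:
  f(0.716811) = -0.037094
  f(0.738609) = -0.000797
  x_4 = 0.738609 - (-0.000797)×(0.738609 - 0.716811)/(-0.000797 - (-0.037094))
       = 0.739088
Iteration 4:
  f(0.738609) = -0.000797
  f(0.739088) = 0.000004
  x_5 = 0.739088 - 0.000004×(0.739088 - 0.738609)/(0.000004 - (-0.000797))
       = 0.739085
Iteration 5:
  f(0.739088) = 0.000004
  f(0.739085) = 0.000000
  x_6 = 0.739085 - 0.000000×(0.739085 - 0.739088)/(0.000000 - 0.000004)
       = 0.739085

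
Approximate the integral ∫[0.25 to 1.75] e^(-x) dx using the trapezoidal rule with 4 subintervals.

f(x) = e^(-x)
a = 0.25, b = 1.75, n = 4
h = (b - a)/n = 0.375000

Trapezoidal rule: (h/2)[f(x₀) + 2f(x₁) + 2f(x₂) + ... + f(xₙ)]

x_0 = 0.2500, f(x_0) = 0.778801, coefficient = 1
x_1 = 0.6250, f(x_1) = 0.535261, coefficient = 2
x_2 = 1.0000, f(x_2) = 0.367879, coefficient = 2
x_3 = 1.3750, f(x_3) = 0.252840, coefficient = 2
x_4 = 1.7500, f(x_4) = 0.173774, coefficient = 1

I ≈ (0.375000/2) × 3.264536 = 0.612100
Exact value: 0.605027
Error: 0.007074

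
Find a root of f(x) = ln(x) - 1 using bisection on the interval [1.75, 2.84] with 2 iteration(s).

f(x) = ln(x) - 1
Initial interval: [1.75, 2.84]

Iteration 1:
  c_1 = (1.750000 + 2.840000)/2 = 2.295000
  f(c_1) = f(2.295000) = -0.169267
  f(a) × f(c) ≥ 0, new interval: [2.295000, 2.840000]
Iteration 2:
  c_2 = (2.295000 + 2.840000)/2 = 2.567500
  f(c_2) = f(2.567500) = -0.057067
  f(a) × f(c) ≥ 0, new interval: [2.567500, 2.840000]

After 2 iteration(s), the approximation is c_2 = 2.567500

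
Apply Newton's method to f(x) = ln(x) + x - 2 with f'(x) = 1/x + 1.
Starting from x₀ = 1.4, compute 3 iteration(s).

f(x) = ln(x) + x - 2
f'(x) = 1/x + 1
x₀ = 1.4

Newton-Raphson formula: x_{n+1} = x_n - f(x_n)/f'(x_n)

Iteration 1:
  f(1.400000) = -0.263528
  f'(1.400000) = 1.714286
  x_1 = 1.400000 - (-0.263528)/1.714286 = 1.553725
Iteration 2:
  f(1.553725) = -0.005621
  f'(1.553725) = 1.643615
  x_2 = 1.553725 - (-0.005621)/1.643615 = 1.557144
Iteration 3:
  f(1.557144) = -0.000002
  f'(1.557144) = 1.642201
  x_3 = 1.557144 - (-0.000002)/1.642201 = 1.557146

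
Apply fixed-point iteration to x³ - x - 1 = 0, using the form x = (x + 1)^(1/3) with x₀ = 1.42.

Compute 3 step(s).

Equation: x³ - x - 1 = 0
Fixed-point form: x = (x + 1)^(1/3)
x₀ = 1.42

x_1 = g(1.420000) = 1.342575
x_2 = g(1.342575) = 1.328101
x_3 = g(1.328101) = 1.325360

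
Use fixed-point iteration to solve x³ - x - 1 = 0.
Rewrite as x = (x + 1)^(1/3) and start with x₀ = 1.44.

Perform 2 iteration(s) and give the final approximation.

Equation: x³ - x - 1 = 0
Fixed-point form: x = (x + 1)^(1/3)
x₀ = 1.44

x_1 = g(1.440000) = 1.346263
x_2 = g(1.346263) = 1.328798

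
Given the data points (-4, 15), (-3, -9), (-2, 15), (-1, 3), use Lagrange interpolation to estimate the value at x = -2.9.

Lagrange interpolation formula:
P(x) = Σ yᵢ × Lᵢ(x)
where Lᵢ(x) = Π_{j≠i} (x - xⱼ)/(xᵢ - xⱼ)

L_0(-2.9) = (-2.9 - (-3))/(-4 - (-3)) × (-2.9 - (-2))/(-4 - (-2)) × (-2.9 - (-1))/(-4 - (-1)) = -0.028500
L_1(-2.9) = (-2.9 - (-4))/(-3 - (-4)) × (-2.9 - (-2))/(-3 - (-2)) × (-2.9 - (-1))/(-3 - (-1)) = 0.940500
L_2(-2.9) = (-2.9 - (-4))/(-2 - (-4)) × (-2.9 - (-3))/(-2 - (-3)) × (-2.9 - (-1))/(-2 - (-1)) = 0.104500
L_3(-2.9) = (-2.9 - (-4))/(-1 - (-4)) × (-2.9 - (-3))/(-1 - (-3)) × (-2.9 - (-2))/(-1 - (-2)) = -0.016500

P(-2.9) = 15×L_0(-2.9) + (-9)×L_1(-2.9) + 15×L_2(-2.9) + 3×L_3(-2.9)
P(-2.9) = -7.374000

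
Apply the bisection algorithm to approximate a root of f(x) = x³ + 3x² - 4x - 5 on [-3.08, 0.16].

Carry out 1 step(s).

f(x) = x³ + 3x² - 4x - 5
Initial interval: [-3.08, 0.16]

Iteration 1:
  c_1 = (-3.080000 + 0.160000)/2 = -1.460000
  f(c_1) = f(-1.460000) = 4.122664
  f(a) × f(c) ≥ 0, new interval: [-1.460000, 0.160000]

After 1 iteration(s), the approximation is c_1 = -1.460000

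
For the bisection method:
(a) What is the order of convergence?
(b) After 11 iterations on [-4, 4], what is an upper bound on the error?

(a) Bisection has linear (order 1) convergence; the error is halved each step.

(b) Error bound = (b-a)/2^n = (4 - (-4))/2^{11}
    = 8/2^{11}

(a) 1 (linear); (b) error ≤ 3.91e-03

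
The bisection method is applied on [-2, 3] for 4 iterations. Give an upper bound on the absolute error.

Bisection error bound: |error| ≤ (b-a)/2^n
|error| ≤ (3 - (-2))/2^4 = 5/2^4
|error| ≤ 0.3125000000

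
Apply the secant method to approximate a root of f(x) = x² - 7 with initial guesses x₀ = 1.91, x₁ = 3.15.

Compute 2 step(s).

f(x) = x² - 7
x₀ = 1.91, x₁ = 3.15

Secant formula: x_{n+1} = x_n - f(x_n)(x_n - x_{n-1})/(f(x_n) - f(x_{n-1}))

Iteration 1:
  f(1.910000) = -3.351900
  f(3.150000) = 2.922500
  x_2 = 3.150000 - 2.922500×(3.150000 - 1.910000)/(2.922500 - (-3.351900))
       = 2.572431
Iteration 2:
  f(3.150000) = 2.922500
  f(2.572431) = -0.382600
  x_3 = 2.572431 - (-0.382600)×(2.572431 - 3.150000)/(-0.382600 - 2.922500)
       = 2.639290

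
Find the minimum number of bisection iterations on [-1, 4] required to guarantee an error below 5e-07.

We need (b-a)/2^n ≤ 5e-07
(4 - (-1))/2^n ≤ 5e-07
5/2^n ≤ 5e-07
2^n ≥ 10000000
n ≥ log₂(10000000) = 23.25
n ≥ 24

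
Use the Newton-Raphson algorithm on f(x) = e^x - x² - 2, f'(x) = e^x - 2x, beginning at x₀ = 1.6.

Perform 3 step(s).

f(x) = e^x - x² - 2
f'(x) = e^x - 2x
x₀ = 1.6

Newton-Raphson formula: x_{n+1} = x_n - f(x_n)/f'(x_n)

Iteration 1:
  f(1.600000) = 0.393032
  f'(1.600000) = 1.753032
  x_1 = 1.600000 - 0.393032/1.753032 = 1.375799
Iteration 2:
  f(1.375799) = 0.065415
  f'(1.375799) = 1.206639
  x_2 = 1.375799 - 0.065415/1.206639 = 1.321586
Iteration 3:
  f(1.321586) = 0.002774
  f'(1.321586) = 1.106192
  x_3 = 1.321586 - 0.002774/1.106192 = 1.319079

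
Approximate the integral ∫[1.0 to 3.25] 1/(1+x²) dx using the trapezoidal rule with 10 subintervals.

f(x) = 1/(1+x²)
a = 1.0, b = 3.25, n = 10
h = (b - a)/n = 0.225000

Trapezoidal rule: (h/2)[f(x₀) + 2f(x₁) + 2f(x₂) + ... + f(xₙ)]

x_0 = 1.0000, f(x_0) = 0.500000, coefficient = 1
x_1 = 1.2250, f(x_1) = 0.399900, coefficient = 2
x_2 = 1.4500, f(x_2) = 0.322321, coefficient = 2
x_3 = 1.6750, f(x_3) = 0.262769, coefficient = 2
x_4 = 1.9000, f(x_4) = 0.216920, coefficient = 2
x_5 = 2.1250, f(x_5) = 0.181303, coefficient = 2
x_6 = 2.3500, f(x_6) = 0.153315, coefficient = 2
x_7 = 2.5750, f(x_7) = 0.131051, coefficient = 2
x_8 = 2.8000, f(x_8) = 0.113122, coefficient = 2
x_9 = 3.0250, f(x_9) = 0.098516, coefficient = 2
x_10 = 3.2500, f(x_10) = 0.086486, coefficient = 1

I ≈ (0.225000/2) × 4.344921 = 0.488804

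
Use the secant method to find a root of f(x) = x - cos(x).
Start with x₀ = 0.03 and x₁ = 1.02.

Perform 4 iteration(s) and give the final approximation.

f(x) = x - cos(x)
x₀ = 0.03, x₁ = 1.02

Secant formula: x_{n+1} = x_n - f(x_n)(x_n - x_{n-1})/(f(x_n) - f(x_{n-1}))

Iteration 1:
  f(0.030000) = -0.969550
  f(1.020000) = 0.496634
  x_2 = 1.020000 - 0.496634×(1.020000 - 0.030000)/(0.496634 - (-0.969550))
       = 0.684662
Iteration 2:
  f(1.020000) = 0.496634
  f(0.684662) = -0.089971
  x_3 = 0.684662 - (-0.089971)×(0.684662 - 1.020000)/(-0.089971 - 0.496634)
       = 0.736095
Iteration 3:
  f(0.684662) = -0.089971
  f(0.736095) = -0.005002
  x_4 = 0.736095 - (-0.005002)×(0.736095 - 0.684662)/(-0.005002 - (-0.089971))
       = 0.739122
Iteration 4:
  f(0.736095) = -0.005002
  f(0.739122) = 0.000062
  x_5 = 0.739122 - 0.000062×(0.739122 - 0.736095)/(0.000062 - (-0.005002))
       = 0.739085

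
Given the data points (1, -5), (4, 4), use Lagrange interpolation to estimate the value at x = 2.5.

Lagrange interpolation formula:
P(x) = Σ yᵢ × Lᵢ(x)
where Lᵢ(x) = Π_{j≠i} (x - xⱼ)/(xᵢ - xⱼ)

L_0(2.5) = (2.5 - 4)/(1 - 4) = 0.500000
L_1(2.5) = (2.5 - 1)/(4 - 1) = 0.500000

P(2.5) = (-5)×L_0(2.5) + 4×L_1(2.5)
P(2.5) = -0.500000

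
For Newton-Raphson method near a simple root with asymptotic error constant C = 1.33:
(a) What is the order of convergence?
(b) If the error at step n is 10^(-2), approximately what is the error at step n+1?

(a) Newton-Raphson has quadratic (order 2) convergence near simple roots.
    This means |e_{n+1}| ≈ C|e_n|².

(b) With |e_n| = 10^(-2) and C = 1.33:
    |e_{n+1}| ≈ 1.33 × (10^(-2))² = 1.33 × 10^(-4)

(a) 2 (quadratic); (b) |e_{n+1}| ≈ 1.330e-04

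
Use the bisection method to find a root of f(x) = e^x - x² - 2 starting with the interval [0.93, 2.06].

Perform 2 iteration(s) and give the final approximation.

f(x) = e^x - x² - 2
Initial interval: [0.93, 2.06]

Iteration 1:
  c_1 = (0.930000 + 2.060000)/2 = 1.495000
  f(c_1) = f(1.495000) = 0.224312
  f(a) × f(c) < 0, new interval: [0.930000, 1.495000]
Iteration 2:
  c_2 = (0.930000 + 1.495000)/2 = 1.212500
  f(c_2) = f(1.212500) = -0.108277
  f(a) × f(c) ≥ 0, new interval: [1.212500, 1.495000]

After 2 iteration(s), the approximation is c_2 = 1.212500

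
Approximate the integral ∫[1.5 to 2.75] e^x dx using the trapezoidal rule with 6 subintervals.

f(x) = e^x
a = 1.5, b = 2.75, n = 6
h = (b - a)/n = 0.208333

Trapezoidal rule: (h/2)[f(x₀) + 2f(x₁) + 2f(x₂) + ... + f(xₙ)]

x_0 = 1.5000, f(x_0) = 4.481689, coefficient = 1
x_1 = 1.7083, f(x_1) = 5.519754, coefficient = 2
x_2 = 1.9167, f(x_2) = 6.798260, coefficient = 2
x_3 = 2.1250, f(x_3) = 8.372897, coefficient = 2
x_4 = 2.3333, f(x_4) = 10.312259, coefficient = 2
x_5 = 2.5417, f(x_5) = 12.700821, coefficient = 2
x_6 = 2.7500, f(x_6) = 15.642632, coefficient = 1

I ≈ (0.208333/2) × 107.532304 = 11.201282
Exact value: 11.160943
Error: 0.040339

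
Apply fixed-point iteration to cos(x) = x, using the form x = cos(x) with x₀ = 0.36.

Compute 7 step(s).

Equation: cos(x) = x
Fixed-point form: x = cos(x)
x₀ = 0.36

x_1 = g(0.360000) = 0.935897
x_2 = g(0.935897) = 0.593097
x_3 = g(0.593097) = 0.829214
x_4 = g(0.829214) = 0.675456
x_5 = g(0.675456) = 0.780422
x_6 = g(0.780422) = 0.710617
x_7 = g(0.710617) = 0.757960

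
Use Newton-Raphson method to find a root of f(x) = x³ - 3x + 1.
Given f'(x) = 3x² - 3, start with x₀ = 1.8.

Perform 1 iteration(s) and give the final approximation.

f(x) = x³ - 3x + 1
f'(x) = 3x² - 3
x₀ = 1.8

Newton-Raphson formula: x_{n+1} = x_n - f(x_n)/f'(x_n)

Iteration 1:
  f(1.800000) = 1.432000
  f'(1.800000) = 6.720000
  x_1 = 1.800000 - 1.432000/6.720000 = 1.586905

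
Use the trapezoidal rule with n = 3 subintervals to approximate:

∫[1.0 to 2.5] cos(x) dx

f(x) = cos(x)
a = 1.0, b = 2.5, n = 3
h = (b - a)/n = 0.500000

Trapezoidal rule: (h/2)[f(x₀) + 2f(x₁) + 2f(x₂) + ... + f(xₙ)]

x_0 = 1.0000, f(x_0) = 0.540302, coefficient = 1
x_1 = 1.5000, f(x_1) = 0.070737, coefficient = 2
x_2 = 2.0000, f(x_2) = -0.416147, coefficient = 2
x_3 = 2.5000, f(x_3) = -0.801144, coefficient = 1

I ≈ (0.500000/2) × -0.951661 = -0.237915
Exact value: -0.242999
Error: 0.005084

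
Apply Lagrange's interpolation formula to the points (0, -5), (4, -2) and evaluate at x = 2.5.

Lagrange interpolation formula:
P(x) = Σ yᵢ × Lᵢ(x)
where Lᵢ(x) = Π_{j≠i} (x - xⱼ)/(xᵢ - xⱼ)

L_0(2.5) = (2.5 - 4)/(0 - 4) = 0.375000
L_1(2.5) = (2.5 - 0)/(4 - 0) = 0.625000

P(2.5) = (-5)×L_0(2.5) + (-2)×L_1(2.5)
P(2.5) = -3.125000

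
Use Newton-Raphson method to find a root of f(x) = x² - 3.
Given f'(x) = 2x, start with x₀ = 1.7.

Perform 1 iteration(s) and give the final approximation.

f(x) = x² - 3
f'(x) = 2x
x₀ = 1.7

Newton-Raphson formula: x_{n+1} = x_n - f(x_n)/f'(x_n)

Iteration 1:
  f(1.700000) = -0.110000
  f'(1.700000) = 3.400000
  x_1 = 1.700000 - (-0.110000)/3.400000 = 1.732353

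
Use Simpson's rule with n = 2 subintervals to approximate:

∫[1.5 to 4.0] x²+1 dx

f(x) = x²+1
a = 1.5, b = 4.0, n = 2
h = (b - a)/n = 1.250000

Simpson's rule: (h/3)[f(x₀) + 4f(x₁) + 2f(x₂) + ... + f(xₙ)]

x_0 = 1.5000, f(x_0) = 3.250000, coefficient = 1
x_1 = 2.7500, f(x_1) = 8.562500, coefficient = 4
x_2 = 4.0000, f(x_2) = 17.000000, coefficient = 1

I ≈ (1.250000/3) × 54.500000 = 22.708333
Exact value: 22.708333
Error: 0.000000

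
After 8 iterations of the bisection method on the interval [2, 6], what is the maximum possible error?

Bisection error bound: |error| ≤ (b-a)/2^n
|error| ≤ (6 - 2)/2^8 = 4/2^8
|error| ≤ 0.0156250000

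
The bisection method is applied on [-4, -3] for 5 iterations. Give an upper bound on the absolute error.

Bisection error bound: |error| ≤ (b-a)/2^n
|error| ≤ (-3 - (-4))/2^5 = 1/2^5
|error| ≤ 0.0312500000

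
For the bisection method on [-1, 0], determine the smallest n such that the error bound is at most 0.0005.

We need (b-a)/2^n ≤ 0.0005
(0 - (-1))/2^n ≤ 0.0005
1/2^n ≤ 0.0005
2^n ≥ 2000
n ≥ log₂(2000) = 10.97
n ≥ 11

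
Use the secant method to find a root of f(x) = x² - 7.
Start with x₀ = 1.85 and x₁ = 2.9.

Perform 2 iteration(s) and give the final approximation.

f(x) = x² - 7
x₀ = 1.85, x₁ = 2.9

Secant formula: x_{n+1} = x_n - f(x_n)(x_n - x_{n-1})/(f(x_n) - f(x_{n-1}))

Iteration 1:
  f(1.850000) = -3.577500
  f(2.900000) = 1.410000
  x_2 = 2.900000 - 1.410000×(2.900000 - 1.850000)/(1.410000 - (-3.577500))
       = 2.603158
Iteration 2:
  f(2.900000) = 1.410000
  f(2.603158) = -0.223569
  x_3 = 2.603158 - (-0.223569)×(2.603158 - 2.900000)/(-0.223569 - 1.410000)
       = 2.643783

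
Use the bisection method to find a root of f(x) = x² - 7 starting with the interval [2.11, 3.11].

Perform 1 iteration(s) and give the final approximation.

f(x) = x² - 7
Initial interval: [2.11, 3.11]

Iteration 1:
  c_1 = (2.110000 + 3.110000)/2 = 2.610000
  f(c_1) = f(2.610000) = -0.187900
  f(a) × f(c) ≥ 0, new interval: [2.610000, 3.110000]

After 1 iteration(s), the approximation is c_1 = 2.610000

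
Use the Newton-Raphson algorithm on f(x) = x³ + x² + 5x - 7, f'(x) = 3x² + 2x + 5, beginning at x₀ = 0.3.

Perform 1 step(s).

f(x) = x³ + x² + 5x - 7
f'(x) = 3x² + 2x + 5
x₀ = 0.3

Newton-Raphson formula: x_{n+1} = x_n - f(x_n)/f'(x_n)

Iteration 1:
  f(0.300000) = -5.383000
  f'(0.300000) = 5.870000
  x_1 = 0.300000 - (-5.383000)/5.870000 = 1.217036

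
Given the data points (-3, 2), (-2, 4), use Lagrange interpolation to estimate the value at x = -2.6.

Lagrange interpolation formula:
P(x) = Σ yᵢ × Lᵢ(x)
where Lᵢ(x) = Π_{j≠i} (x - xⱼ)/(xᵢ - xⱼ)

L_0(-2.6) = (-2.6 - (-2))/(-3 - (-2)) = 0.600000
L_1(-2.6) = (-2.6 - (-3))/(-2 - (-3)) = 0.400000

P(-2.6) = 2×L_0(-2.6) + 4×L_1(-2.6)
P(-2.6) = 2.800000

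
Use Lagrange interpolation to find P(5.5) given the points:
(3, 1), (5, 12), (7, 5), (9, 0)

Lagrange interpolation formula:
P(x) = Σ yᵢ × Lᵢ(x)
where Lᵢ(x) = Π_{j≠i} (x - xⱼ)/(xᵢ - xⱼ)

L_0(5.5) = (5.5 - 5)/(3 - 5) × (5.5 - 7)/(3 - 7) × (5.5 - 9)/(3 - 9) = -0.054688
L_1(5.5) = (5.5 - 3)/(5 - 3) × (5.5 - 7)/(5 - 7) × (5.5 - 9)/(5 - 9) = 0.820312
L_2(5.5) = (5.5 - 3)/(7 - 3) × (5.5 - 5)/(7 - 5) × (5.5 - 9)/(7 - 9) = 0.273438
L_3(5.5) = (5.5 - 3)/(9 - 3) × (5.5 - 5)/(9 - 5) × (5.5 - 7)/(9 - 7) = -0.039062

P(5.5) = 1×L_0(5.5) + 12×L_1(5.5) + 5×L_2(5.5) + 0×L_3(5.5)
P(5.5) = 11.156250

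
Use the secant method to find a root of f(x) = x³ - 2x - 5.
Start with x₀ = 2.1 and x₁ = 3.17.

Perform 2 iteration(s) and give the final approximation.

f(x) = x³ - 2x - 5
x₀ = 2.1, x₁ = 3.17

Secant formula: x_{n+1} = x_n - f(x_n)(x_n - x_{n-1})/(f(x_n) - f(x_{n-1}))

Iteration 1:
  f(2.100000) = 0.061000
  f(3.170000) = 20.515013
  x_2 = 3.170000 - 20.515013×(3.170000 - 2.100000)/(20.515013 - 0.061000)
       = 2.096809
Iteration 2:
  f(3.170000) = 20.515013
  f(2.096809) = 0.025229
  x_3 = 2.096809 - 0.025229×(2.096809 - 3.170000)/(0.025229 - 20.515013)
       = 2.095488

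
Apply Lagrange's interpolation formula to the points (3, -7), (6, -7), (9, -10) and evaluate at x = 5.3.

Lagrange interpolation formula:
P(x) = Σ yᵢ × Lᵢ(x)
where Lᵢ(x) = Π_{j≠i} (x - xⱼ)/(xᵢ - xⱼ)

L_0(5.3) = (5.3 - 6)/(3 - 6) × (5.3 - 9)/(3 - 9) = 0.143889
L_1(5.3) = (5.3 - 3)/(6 - 3) × (5.3 - 9)/(6 - 9) = 0.945556
L_2(5.3) = (5.3 - 3)/(9 - 3) × (5.3 - 6)/(9 - 6) = -0.089444

P(5.3) = (-7)×L_0(5.3) + (-7)×L_1(5.3) + (-10)×L_2(5.3)
P(5.3) = -6.731667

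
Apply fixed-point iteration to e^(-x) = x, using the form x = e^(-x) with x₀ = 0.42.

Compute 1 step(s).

Equation: e^(-x) = x
Fixed-point form: x = e^(-x)
x₀ = 0.42

x_1 = g(0.420000) = 0.657047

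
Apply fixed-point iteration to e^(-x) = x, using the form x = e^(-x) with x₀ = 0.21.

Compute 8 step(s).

Equation: e^(-x) = x
Fixed-point form: x = e^(-x)
x₀ = 0.21

x_1 = g(0.210000) = 0.810584
x_2 = g(0.810584) = 0.444598
x_3 = g(0.444598) = 0.641082
x_4 = g(0.641082) = 0.526722
x_5 = g(0.526722) = 0.590537
x_6 = g(0.590537) = 0.554029
x_7 = g(0.554029) = 0.574630
x_8 = g(0.574630) = 0.562913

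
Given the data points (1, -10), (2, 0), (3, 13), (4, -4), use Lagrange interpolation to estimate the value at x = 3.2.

Lagrange interpolation formula:
P(x) = Σ yᵢ × Lᵢ(x)
where Lᵢ(x) = Π_{j≠i} (x - xⱼ)/(xᵢ - xⱼ)

L_0(3.2) = (3.2 - 2)/(1 - 2) × (3.2 - 3)/(1 - 3) × (3.2 - 4)/(1 - 4) = 0.032000
L_1(3.2) = (3.2 - 1)/(2 - 1) × (3.2 - 3)/(2 - 3) × (3.2 - 4)/(2 - 4) = -0.176000
L_2(3.2) = (3.2 - 1)/(3 - 1) × (3.2 - 2)/(3 - 2) × (3.2 - 4)/(3 - 4) = 1.056000
L_3(3.2) = (3.2 - 1)/(4 - 1) × (3.2 - 2)/(4 - 2) × (3.2 - 3)/(4 - 3) = 0.088000

P(3.2) = (-10)×L_0(3.2) + 0×L_1(3.2) + 13×L_2(3.2) + (-4)×L_3(3.2)
P(3.2) = 13.056000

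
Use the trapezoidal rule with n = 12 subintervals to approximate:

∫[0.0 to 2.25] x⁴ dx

f(x) = x⁴
a = 0.0, b = 2.25, n = 12
h = (b - a)/n = 0.187500

Trapezoidal rule: (h/2)[f(x₀) + 2f(x₁) + 2f(x₂) + ... + f(xₙ)]

x_0 = 0.0000, f(x_0) = 0.000000, coefficient = 1
x_1 = 0.1875, f(x_1) = 0.001236, coefficient = 2
x_2 = 0.3750, f(x_2) = 0.019775, coefficient = 2
x_3 = 0.5625, f(x_3) = 0.100113, coefficient = 2
x_4 = 0.7500, f(x_4) = 0.316406, coefficient = 2
x_5 = 0.9375, f(x_5) = 0.772476, coefficient = 2
x_6 = 1.1250, f(x_6) = 1.601807, coefficient = 2
x_7 = 1.3125, f(x_7) = 2.967545, coefficient = 2
x_8 = 1.5000, f(x_8) = 5.062500, coefficient = 2
x_9 = 1.6875, f(x_9) = 8.109146, coefficient = 2
x_10 = 1.8750, f(x_10) = 12.359619, coefficient = 2
x_11 = 2.0625, f(x_11) = 18.095718, coefficient = 2
x_12 = 2.2500, f(x_12) = 25.628906, coefficient = 1

I ≈ (0.187500/2) × 124.441589 = 11.666399
Exact value: 11.533008
Error: 0.133391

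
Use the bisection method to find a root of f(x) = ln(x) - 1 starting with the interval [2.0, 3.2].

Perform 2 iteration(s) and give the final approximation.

f(x) = ln(x) - 1
Initial interval: [2.0, 3.2]

Iteration 1:
  c_1 = (2.000000 + 3.200000)/2 = 2.600000
  f(c_1) = f(2.600000) = -0.044489
  f(a) × f(c) ≥ 0, new interval: [2.600000, 3.200000]
Iteration 2:
  c_2 = (2.600000 + 3.200000)/2 = 2.900000
  f(c_2) = f(2.900000) = 0.064711
  f(a) × f(c) < 0, new interval: [2.600000, 2.900000]

After 2 iteration(s), the approximation is c_2 = 2.900000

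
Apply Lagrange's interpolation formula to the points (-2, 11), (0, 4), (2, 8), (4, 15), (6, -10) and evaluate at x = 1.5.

Lagrange interpolation formula:
P(x) = Σ yᵢ × Lᵢ(x)
where Lᵢ(x) = Π_{j≠i} (x - xⱼ)/(xᵢ - xⱼ)

L_0(1.5) = (1.5 - 0)/(-2 - 0) × (1.5 - 2)/(-2 - 2) × (1.5 - 4)/(-2 - 4) × (1.5 - 6)/(-2 - 6) = -0.021973
L_1(1.5) = (1.5 - (-2))/(0 - (-2)) × (1.5 - 2)/(0 - 2) × (1.5 - 4)/(0 - 4) × (1.5 - 6)/(0 - 6) = 0.205078
L_2(1.5) = (1.5 - (-2))/(2 - (-2)) × (1.5 - 0)/(2 - 0) × (1.5 - 4)/(2 - 4) × (1.5 - 6)/(2 - 6) = 0.922852
L_3(1.5) = (1.5 - (-2))/(4 - (-2)) × (1.5 - 0)/(4 - 0) × (1.5 - 2)/(4 - 2) × (1.5 - 6)/(4 - 6) = -0.123047
L_4(1.5) = (1.5 - (-2))/(6 - (-2)) × (1.5 - 0)/(6 - 0) × (1.5 - 2)/(6 - 2) × (1.5 - 4)/(6 - 4) = 0.017090

P(1.5) = 11×L_0(1.5) + 4×L_1(1.5) + 8×L_2(1.5) + 15×L_3(1.5) + (-10)×L_4(1.5)
P(1.5) = 5.944824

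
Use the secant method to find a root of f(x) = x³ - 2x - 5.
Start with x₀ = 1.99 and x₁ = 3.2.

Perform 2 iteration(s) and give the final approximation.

f(x) = x³ - 2x - 5
x₀ = 1.99, x₁ = 3.2

Secant formula: x_{n+1} = x_n - f(x_n)(x_n - x_{n-1})/(f(x_n) - f(x_{n-1}))

Iteration 1:
  f(1.990000) = -1.099401
  f(3.200000) = 21.368000
  x_2 = 3.200000 - 21.368000×(3.200000 - 1.990000)/(21.368000 - (-1.099401))
       = 2.049209
Iteration 2:
  f(3.200000) = 21.368000
  f(2.049209) = -0.493260
  x_3 = 2.049209 - (-0.493260)×(2.049209 - 3.200000)/(-0.493260 - 21.368000)
       = 2.075175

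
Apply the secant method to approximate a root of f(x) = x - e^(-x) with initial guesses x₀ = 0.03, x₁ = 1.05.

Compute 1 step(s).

f(x) = x - e^(-x)
x₀ = 0.03, x₁ = 1.05

Secant formula: x_{n+1} = x_n - f(x_n)(x_n - x_{n-1})/(f(x_n) - f(x_{n-1}))

Iteration 1:
  f(0.030000) = -0.940446
  f(1.050000) = 0.700062
  x_2 = 1.050000 - 0.700062×(1.050000 - 0.030000)/(0.700062 - (-0.940446))
       = 0.614730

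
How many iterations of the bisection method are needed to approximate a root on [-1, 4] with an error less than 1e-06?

We need (b-a)/2^n ≤ 1e-06
(4 - (-1))/2^n ≤ 1e-06
5/2^n ≤ 1e-06
2^n ≥ 5000000
n ≥ log₂(5000000) = 22.25
n ≥ 23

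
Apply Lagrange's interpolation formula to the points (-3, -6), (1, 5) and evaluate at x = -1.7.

Lagrange interpolation formula:
P(x) = Σ yᵢ × Lᵢ(x)
where Lᵢ(x) = Π_{j≠i} (x - xⱼ)/(xᵢ - xⱼ)

L_0(-1.7) = (-1.7 - 1)/(-3 - 1) = 0.675000
L_1(-1.7) = (-1.7 - (-3))/(1 - (-3)) = 0.325000

P(-1.7) = (-6)×L_0(-1.7) + 5×L_1(-1.7)
P(-1.7) = -2.425000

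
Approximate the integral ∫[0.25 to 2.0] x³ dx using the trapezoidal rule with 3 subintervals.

f(x) = x³
a = 0.25, b = 2.0, n = 3
h = (b - a)/n = 0.583333

Trapezoidal rule: (h/2)[f(x₀) + 2f(x₁) + 2f(x₂) + ... + f(xₙ)]

x_0 = 0.2500, f(x_0) = 0.015625, coefficient = 1
x_1 = 0.8333, f(x_1) = 0.578704, coefficient = 2
x_2 = 1.4167, f(x_2) = 2.843171, coefficient = 2
x_3 = 2.0000, f(x_3) = 8.000000, coefficient = 1

I ≈ (0.583333/2) × 14.859375 = 4.333984
Exact value: 3.999023
Error: 0.334961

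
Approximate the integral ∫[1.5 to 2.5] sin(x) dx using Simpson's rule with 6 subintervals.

f(x) = sin(x)
a = 1.5, b = 2.5, n = 6
h = (b - a)/n = 0.166667

Simpson's rule: (h/3)[f(x₀) + 4f(x₁) + 2f(x₂) + ... + f(xₙ)]

x_0 = 1.5000, f(x_0) = 0.997495, coefficient = 1
x_1 = 1.6667, f(x_1) = 0.995408, coefficient = 4
x_2 = 1.8333, f(x_2) = 0.965735, coefficient = 2
x_3 = 2.0000, f(x_3) = 0.909297, coefficient = 4
x_4 = 2.1667, f(x_4) = 0.827660, coefficient = 2
x_5 = 2.3333, f(x_5) = 0.723086, coefficient = 4
x_6 = 2.5000, f(x_6) = 0.598472, coefficient = 1

I ≈ (0.166667/3) × 15.693922 = 0.871885
Exact value: 0.871881
Error: 0.000004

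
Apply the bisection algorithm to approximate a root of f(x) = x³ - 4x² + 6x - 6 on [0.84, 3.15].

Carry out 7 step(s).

f(x) = x³ - 4x² + 6x - 6
Initial interval: [0.84, 3.15]

Iteration 1:
  c_1 = (0.840000 + 3.150000)/2 = 1.995000
  f(c_1) = f(1.995000) = -2.009950
  f(a) × f(c) ≥ 0, new interval: [1.995000, 3.150000]
Iteration 2:
  c_2 = (1.995000 + 3.150000)/2 = 2.572500
  f(c_2) = f(2.572500) = -0.011847
  f(a) × f(c) ≥ 0, new interval: [2.572500, 3.150000]
Iteration 3:
  c_3 = (2.572500 + 3.150000)/2 = 2.861250
  f(c_3) = f(2.861250) = 1.844837
  f(a) × f(c) < 0, new interval: [2.572500, 2.861250]
Iteration 4:
  c_4 = (2.572500 + 2.861250)/2 = 2.716875
  f(c_4) = f(2.716875) = 0.829979
  f(a) × f(c) < 0, new interval: [2.572500, 2.716875]
Iteration 5:
  c_5 = (2.572500 + 2.716875)/2 = 2.644687
  f(c_5) = f(2.644687) = 0.388565
  f(a) × f(c) < 0, new interval: [2.572500, 2.644687]
Iteration 6:
  c_6 = (2.572500 + 2.644687)/2 = 2.608594
  f(c_6) = f(2.608594) = 0.183375
  f(a) × f(c) < 0, new interval: [2.572500, 2.608594]
Iteration 7:
  c_7 = (2.572500 + 2.608594)/2 = 2.590547
  f(c_7) = f(2.590547) = 0.084536
  f(a) × f(c) < 0, new interval: [2.572500, 2.590547]

After 7 iteration(s), the approximation is c_7 = 2.590547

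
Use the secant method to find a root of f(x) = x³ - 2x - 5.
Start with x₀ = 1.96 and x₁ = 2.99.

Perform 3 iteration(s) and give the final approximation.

f(x) = x³ - 2x - 5
x₀ = 1.96, x₁ = 2.99

Secant formula: x_{n+1} = x_n - f(x_n)(x_n - x_{n-1})/(f(x_n) - f(x_{n-1}))

Iteration 1:
  f(1.960000) = -1.390464
  f(2.990000) = 15.750899
  x_2 = 2.990000 - 15.750899×(2.990000 - 1.960000)/(15.750899 - (-1.390464))
       = 2.043551
Iteration 2:
  f(2.990000) = 15.750899
  f(2.043551) = -0.553027
  x_3 = 2.043551 - (-0.553027)×(2.043551 - 2.990000)/(-0.553027 - 15.750899)
       = 2.075654
Iteration 3:
  f(2.043551) = -0.553027
  f(2.075654) = -0.208681
  x_4 = 2.075654 - (-0.208681)×(2.075654 - 2.043551)/(-0.208681 - (-0.553027))
       = 2.095110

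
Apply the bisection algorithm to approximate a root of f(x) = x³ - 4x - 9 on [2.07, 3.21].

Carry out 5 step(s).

f(x) = x³ - 4x - 9
Initial interval: [2.07, 3.21]

Iteration 1:
  c_1 = (2.070000 + 3.210000)/2 = 2.640000
  f(c_1) = f(2.640000) = -1.160256
  f(a) × f(c) ≥ 0, new interval: [2.640000, 3.210000]
Iteration 2:
  c_2 = (2.640000 + 3.210000)/2 = 2.925000
  f(c_2) = f(2.925000) = 4.325203
  f(a) × f(c) < 0, new interval: [2.640000, 2.925000]
Iteration 3:
  c_3 = (2.640000 + 2.925000)/2 = 2.782500
  f(c_3) = f(2.782500) = 1.412967
  f(a) × f(c) < 0, new interval: [2.640000, 2.782500]
Iteration 4:
  c_4 = (2.640000 + 2.782500)/2 = 2.711250
  f(c_4) = f(2.711250) = 0.085064
  f(a) × f(c) < 0, new interval: [2.640000, 2.711250]
Iteration 5:
  c_5 = (2.640000 + 2.711250)/2 = 2.675625
  f(c_5) = f(2.675625) = -0.547783
  f(a) × f(c) ≥ 0, new interval: [2.675625, 2.711250]

After 5 iteration(s), the approximation is c_5 = 2.675625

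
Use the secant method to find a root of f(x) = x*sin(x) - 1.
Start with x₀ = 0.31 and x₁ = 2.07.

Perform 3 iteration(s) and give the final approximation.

f(x) = x*sin(x) - 1
x₀ = 0.31, x₁ = 2.07

Secant formula: x_{n+1} = x_n - f(x_n)(x_n - x_{n-1})/(f(x_n) - f(x_{n-1}))

Iteration 1:
  f(0.310000) = -0.905432
  f(2.070000) = 0.817386
  x_2 = 2.070000 - 0.817386×(2.070000 - 0.310000)/(0.817386 - (-0.905432))
       = 1.234973
Iteration 2:
  f(2.070000) = 0.817386
  f(1.234973) = 0.165987
  x_3 = 1.234973 - 0.165987×(1.234973 - 2.070000)/(0.165987 - 0.817386)
       = 1.022195
Iteration 3:
  f(1.234973) = 0.165987
  f(1.022195) = -0.127807
  x_4 = 1.022195 - (-0.127807)×(1.022195 - 1.234973)/(-0.127807 - 0.165987)
       = 1.114758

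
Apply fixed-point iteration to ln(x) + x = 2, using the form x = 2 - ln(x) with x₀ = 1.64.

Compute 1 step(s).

Equation: ln(x) + x = 2
Fixed-point form: x = 2 - ln(x)
x₀ = 1.64

x_1 = g(1.640000) = 1.505304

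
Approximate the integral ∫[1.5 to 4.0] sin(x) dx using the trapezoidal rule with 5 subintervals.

f(x) = sin(x)
a = 1.5, b = 4.0, n = 5
h = (b - a)/n = 0.500000

Trapezoidal rule: (h/2)[f(x₀) + 2f(x₁) + 2f(x₂) + ... + f(xₙ)]

x_0 = 1.5000, f(x_0) = 0.997495, coefficient = 1
x_1 = 2.0000, f(x_1) = 0.909297, coefficient = 2
x_2 = 2.5000, f(x_2) = 0.598472, coefficient = 2
x_3 = 3.0000, f(x_3) = 0.141120, coefficient = 2
x_4 = 3.5000, f(x_4) = -0.350783, coefficient = 2
x_5 = 4.0000, f(x_5) = -0.756802, coefficient = 1

I ≈ (0.500000/2) × 2.836905 = 0.709226
Exact value: 0.724381
Error: 0.015155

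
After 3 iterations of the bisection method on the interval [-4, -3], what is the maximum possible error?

Bisection error bound: |error| ≤ (b-a)/2^n
|error| ≤ (-3 - (-4))/2^3 = 1/2^3
|error| ≤ 0.1250000000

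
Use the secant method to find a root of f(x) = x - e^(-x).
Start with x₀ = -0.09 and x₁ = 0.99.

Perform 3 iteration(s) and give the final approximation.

f(x) = x - e^(-x)
x₀ = -0.09, x₁ = 0.99

Secant formula: x_{n+1} = x_n - f(x_n)(x_n - x_{n-1})/(f(x_n) - f(x_{n-1}))

Iteration 1:
  f(-0.090000) = -1.184174
  f(0.990000) = 0.618423
  x_2 = 0.990000 - 0.618423×(0.990000 - (-0.090000))/(0.618423 - (-1.184174))
       = 0.619481
Iteration 2:
  f(0.990000) = 0.618423
  f(0.619481) = 0.081257
  x_3 = 0.619481 - 0.081257×(0.619481 - 0.990000)/(0.081257 - 0.618423)
       = 0.563432
Iteration 3:
  f(0.619481) = 0.081257
  f(0.563432) = -0.005819
  x_4 = 0.563432 - (-0.005819)×(0.563432 - 0.619481)/(-0.005819 - 0.081257)
       = 0.567178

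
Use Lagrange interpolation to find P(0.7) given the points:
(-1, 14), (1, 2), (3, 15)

Lagrange interpolation formula:
P(x) = Σ yᵢ × Lᵢ(x)
where Lᵢ(x) = Π_{j≠i} (x - xⱼ)/(xᵢ - xⱼ)

L_0(0.7) = (0.7 - 1)/(-1 - 1) × (0.7 - 3)/(-1 - 3) = 0.086250
L_1(0.7) = (0.7 - (-1))/(1 - (-1)) × (0.7 - 3)/(1 - 3) = 0.977500
L_2(0.7) = (0.7 - (-1))/(3 - (-1)) × (0.7 - 1)/(3 - 1) = -0.063750

P(0.7) = 14×L_0(0.7) + 2×L_1(0.7) + 15×L_2(0.7)
P(0.7) = 2.206250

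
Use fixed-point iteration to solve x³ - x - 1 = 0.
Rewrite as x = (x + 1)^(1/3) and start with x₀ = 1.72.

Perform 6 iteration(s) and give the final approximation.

Equation: x³ - x - 1 = 0
Fixed-point form: x = (x + 1)^(1/3)
x₀ = 1.72

x_1 = g(1.720000) = 1.395906
x_2 = g(1.395906) = 1.338104
x_3 = g(1.338104) = 1.327256
x_4 = g(1.327256) = 1.325200
x_5 = g(1.325200) = 1.324809
x_6 = g(1.324809) = 1.324735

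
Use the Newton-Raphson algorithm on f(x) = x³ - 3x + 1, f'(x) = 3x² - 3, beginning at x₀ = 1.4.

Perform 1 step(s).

f(x) = x³ - 3x + 1
f'(x) = 3x² - 3
x₀ = 1.4

Newton-Raphson formula: x_{n+1} = x_n - f(x_n)/f'(x_n)

Iteration 1:
  f(1.400000) = -0.456000
  f'(1.400000) = 2.880000
  x_1 = 1.400000 - (-0.456000)/2.880000 = 1.558333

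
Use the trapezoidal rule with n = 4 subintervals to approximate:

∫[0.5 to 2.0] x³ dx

f(x) = x³
a = 0.5, b = 2.0, n = 4
h = (b - a)/n = 0.375000

Trapezoidal rule: (h/2)[f(x₀) + 2f(x₁) + 2f(x₂) + ... + f(xₙ)]

x_0 = 0.5000, f(x_0) = 0.125000, coefficient = 1
x_1 = 0.8750, f(x_1) = 0.669922, coefficient = 2
x_2 = 1.2500, f(x_2) = 1.953125, coefficient = 2
x_3 = 1.6250, f(x_3) = 4.291016, coefficient = 2
x_4 = 2.0000, f(x_4) = 8.000000, coefficient = 1

I ≈ (0.375000/2) × 21.953125 = 4.116211
Exact value: 3.984375
Error: 0.131836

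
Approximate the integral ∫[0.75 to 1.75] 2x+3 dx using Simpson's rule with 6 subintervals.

f(x) = 2x+3
a = 0.75, b = 1.75, n = 6
h = (b - a)/n = 0.166667

Simpson's rule: (h/3)[f(x₀) + 4f(x₁) + 2f(x₂) + ... + f(xₙ)]

x_0 = 0.7500, f(x_0) = 4.500000, coefficient = 1
x_1 = 0.9167, f(x_1) = 4.833333, coefficient = 4
x_2 = 1.0833, f(x_2) = 5.166667, coefficient = 2
x_3 = 1.2500, f(x_3) = 5.500000, coefficient = 4
x_4 = 1.4167, f(x_4) = 5.833333, coefficient = 2
x_5 = 1.5833, f(x_5) = 6.166667, coefficient = 4
x_6 = 1.7500, f(x_6) = 6.500000, coefficient = 1

I ≈ (0.166667/3) × 99.000000 = 5.500000
Exact value: 5.500000
Error: 0.000000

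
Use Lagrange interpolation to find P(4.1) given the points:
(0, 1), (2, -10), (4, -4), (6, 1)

Lagrange interpolation formula:
P(x) = Σ yᵢ × Lᵢ(x)
where Lᵢ(x) = Π_{j≠i} (x - xⱼ)/(xᵢ - xⱼ)

L_0(4.1) = (4.1 - 2)/(0 - 2) × (4.1 - 4)/(0 - 4) × (4.1 - 6)/(0 - 6) = 0.008312
L_1(4.1) = (4.1 - 0)/(2 - 0) × (4.1 - 4)/(2 - 4) × (4.1 - 6)/(2 - 6) = -0.048687
L_2(4.1) = (4.1 - 0)/(4 - 0) × (4.1 - 2)/(4 - 2) × (4.1 - 6)/(4 - 6) = 1.022437
L_3(4.1) = (4.1 - 0)/(6 - 0) × (4.1 - 2)/(6 - 2) × (4.1 - 4)/(6 - 4) = 0.017937

P(4.1) = 1×L_0(4.1) + (-10)×L_1(4.1) + (-4)×L_2(4.1) + 1×L_3(4.1)
P(4.1) = -3.576625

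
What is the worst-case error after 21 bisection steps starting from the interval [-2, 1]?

Bisection error bound: |error| ≤ (b-a)/2^n
|error| ≤ (1 - (-2))/2^21 = 3/2^21
|error| ≤ 0.0000014305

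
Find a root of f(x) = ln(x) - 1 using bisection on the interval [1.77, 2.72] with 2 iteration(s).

f(x) = ln(x) - 1
Initial interval: [1.77, 2.72]

Iteration 1:
  c_1 = (1.770000 + 2.720000)/2 = 2.245000
  f(c_1) = f(2.245000) = -0.191294
  f(a) × f(c) ≥ 0, new interval: [2.245000, 2.720000]
Iteration 2:
  c_2 = (2.245000 + 2.720000)/2 = 2.482500
  f(c_2) = f(2.482500) = -0.090734
  f(a) × f(c) ≥ 0, new interval: [2.482500, 2.720000]

After 2 iteration(s), the approximation is c_2 = 2.482500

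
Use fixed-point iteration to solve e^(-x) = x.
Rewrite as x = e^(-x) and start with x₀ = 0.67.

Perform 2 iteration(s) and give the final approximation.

Equation: e^(-x) = x
Fixed-point form: x = e^(-x)
x₀ = 0.67

x_1 = g(0.670000) = 0.511709
x_2 = g(0.511709) = 0.599470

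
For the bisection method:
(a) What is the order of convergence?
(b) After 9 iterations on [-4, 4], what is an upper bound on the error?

(a) Bisection has linear (order 1) convergence; the error is halved each step.

(b) Error bound = (b-a)/2^n = (4 - (-4))/2^{9}
    = 8/2^{9}

(a) 1 (linear); (b) error ≤ 1.56e-02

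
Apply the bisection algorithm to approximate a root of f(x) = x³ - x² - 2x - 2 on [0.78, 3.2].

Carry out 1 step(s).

f(x) = x³ - x² - 2x - 2
Initial interval: [0.78, 3.2]

Iteration 1:
  c_1 = (0.780000 + 3.200000)/2 = 1.990000
  f(c_1) = f(1.990000) = -2.059501
  f(a) × f(c) ≥ 0, new interval: [1.990000, 3.200000]

After 1 iteration(s), the approximation is c_1 = 1.990000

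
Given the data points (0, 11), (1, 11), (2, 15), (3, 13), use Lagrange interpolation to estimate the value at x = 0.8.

Lagrange interpolation formula:
P(x) = Σ yᵢ × Lᵢ(x)
where Lᵢ(x) = Π_{j≠i} (x - xⱼ)/(xᵢ - xⱼ)

L_0(0.8) = (0.8 - 1)/(0 - 1) × (0.8 - 2)/(0 - 2) × (0.8 - 3)/(0 - 3) = 0.088000
L_1(0.8) = (0.8 - 0)/(1 - 0) × (0.8 - 2)/(1 - 2) × (0.8 - 3)/(1 - 3) = 1.056000
L_2(0.8) = (0.8 - 0)/(2 - 0) × (0.8 - 1)/(2 - 1) × (0.8 - 3)/(2 - 3) = -0.176000
L_3(0.8) = (0.8 - 0)/(3 - 0) × (0.8 - 1)/(3 - 1) × (0.8 - 2)/(3 - 2) = 0.032000

P(0.8) = 11×L_0(0.8) + 11×L_1(0.8) + 15×L_2(0.8) + 13×L_3(0.8)
P(0.8) = 10.360000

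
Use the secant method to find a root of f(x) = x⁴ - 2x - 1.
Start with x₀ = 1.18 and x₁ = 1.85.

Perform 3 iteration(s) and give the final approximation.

f(x) = x⁴ - 2x - 1
x₀ = 1.18, x₁ = 1.85

Secant formula: x_{n+1} = x_n - f(x_n)(x_n - x_{n-1})/(f(x_n) - f(x_{n-1}))

Iteration 1:
  f(1.180000) = -1.421222
  f(1.850000) = 7.013506
  x_2 = 1.850000 - 7.013506×(1.850000 - 1.180000)/(7.013506 - (-1.421222))
       = 1.292893
Iteration 2:
  f(1.850000) = 7.013506
  f(1.292893) = -0.791634
  x_3 = 1.292893 - (-0.791634)×(1.292893 - 1.850000)/(-0.791634 - 7.013506)
       = 1.349397
Iteration 3:
  f(1.292893) = -0.791634
  f(1.349397) = -0.383217
  x_4 = 1.349397 - (-0.383217)×(1.349397 - 1.292893)/(-0.383217 - (-0.791634))
       = 1.402415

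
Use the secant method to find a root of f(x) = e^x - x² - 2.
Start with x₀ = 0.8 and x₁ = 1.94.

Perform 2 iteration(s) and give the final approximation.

f(x) = e^x - x² - 2
x₀ = 0.8, x₁ = 1.94

Secant formula: x_{n+1} = x_n - f(x_n)(x_n - x_{n-1})/(f(x_n) - f(x_{n-1}))

Iteration 1:
  f(0.800000) = -0.414459
  f(1.940000) = 1.195151
  x_2 = 1.940000 - 1.195151×(1.940000 - 0.800000)/(1.195151 - (-0.414459))
       = 1.093539
Iteration 2:
  f(1.940000) = 1.195151
  f(1.093539) = -0.211009
  x_3 = 1.093539 - (-0.211009)×(1.093539 - 1.940000)/(-0.211009 - 1.195151)
       = 1.220559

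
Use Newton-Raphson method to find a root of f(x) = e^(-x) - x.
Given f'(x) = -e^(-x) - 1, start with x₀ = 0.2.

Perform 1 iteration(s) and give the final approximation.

f(x) = e^(-x) - x
f'(x) = -e^(-x) - 1
x₀ = 0.2

Newton-Raphson formula: x_{n+1} = x_n - f(x_n)/f'(x_n)

Iteration 1:
  f(0.200000) = 0.618731
  f'(0.200000) = -1.818731
  x_1 = 0.200000 - 0.618731/(-1.818731) = 0.540199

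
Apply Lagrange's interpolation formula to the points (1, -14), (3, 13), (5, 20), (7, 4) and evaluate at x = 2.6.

Lagrange interpolation formula:
P(x) = Σ yᵢ × Lᵢ(x)
where Lᵢ(x) = Π_{j≠i} (x - xⱼ)/(xᵢ - xⱼ)

L_0(2.6) = (2.6 - 3)/(1 - 3) × (2.6 - 5)/(1 - 5) × (2.6 - 7)/(1 - 7) = 0.088000
L_1(2.6) = (2.6 - 1)/(3 - 1) × (2.6 - 5)/(3 - 5) × (2.6 - 7)/(3 - 7) = 1.056000
L_2(2.6) = (2.6 - 1)/(5 - 1) × (2.6 - 3)/(5 - 3) × (2.6 - 7)/(5 - 7) = -0.176000
L_3(2.6) = (2.6 - 1)/(7 - 1) × (2.6 - 3)/(7 - 3) × (2.6 - 5)/(7 - 5) = 0.032000

P(2.6) = (-14)×L_0(2.6) + 13×L_1(2.6) + 20×L_2(2.6) + 4×L_3(2.6)
P(2.6) = 9.104000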